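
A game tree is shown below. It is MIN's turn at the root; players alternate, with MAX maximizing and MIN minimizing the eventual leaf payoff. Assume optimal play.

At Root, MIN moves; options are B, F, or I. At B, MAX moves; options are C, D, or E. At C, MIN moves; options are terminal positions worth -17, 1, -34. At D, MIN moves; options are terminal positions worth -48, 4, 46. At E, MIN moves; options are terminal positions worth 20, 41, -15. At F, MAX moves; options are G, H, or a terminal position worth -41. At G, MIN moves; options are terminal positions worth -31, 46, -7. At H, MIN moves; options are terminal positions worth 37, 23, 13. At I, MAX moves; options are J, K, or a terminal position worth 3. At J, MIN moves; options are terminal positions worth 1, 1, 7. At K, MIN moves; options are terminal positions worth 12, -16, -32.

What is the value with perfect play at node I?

3

J: min(1, 1, 7) = 1
K: min(12, -16, -32) = -32
I: max(1, -32, 3) = 3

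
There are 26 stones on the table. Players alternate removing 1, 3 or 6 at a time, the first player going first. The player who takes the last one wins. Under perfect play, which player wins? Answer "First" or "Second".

i:   0  1  2  3  4  5  6  7  8  9 10 11 12 13 14 15 16 17 18 19 20 21 22 23 24 25 26
     L  W  L  W  L  W  W  W  W  L  W  L  W  L  W  W  W  W  L  W  L  W  L  W  W  W  W
Position 26 is W, so the first player wins.

First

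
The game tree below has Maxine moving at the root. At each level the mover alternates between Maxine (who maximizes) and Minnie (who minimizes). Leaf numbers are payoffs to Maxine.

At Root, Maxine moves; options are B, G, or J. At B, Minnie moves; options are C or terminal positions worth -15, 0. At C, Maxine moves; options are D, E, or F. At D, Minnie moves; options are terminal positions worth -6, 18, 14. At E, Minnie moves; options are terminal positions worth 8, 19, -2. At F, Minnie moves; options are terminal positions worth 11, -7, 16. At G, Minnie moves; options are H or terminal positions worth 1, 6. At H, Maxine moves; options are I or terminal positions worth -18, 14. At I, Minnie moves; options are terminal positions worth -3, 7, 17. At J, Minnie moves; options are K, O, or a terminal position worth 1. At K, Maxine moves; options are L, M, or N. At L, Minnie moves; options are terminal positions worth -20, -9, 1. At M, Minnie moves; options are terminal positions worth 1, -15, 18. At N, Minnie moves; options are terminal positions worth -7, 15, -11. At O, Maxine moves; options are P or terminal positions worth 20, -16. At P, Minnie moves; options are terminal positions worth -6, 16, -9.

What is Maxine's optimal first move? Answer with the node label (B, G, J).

G

D (Minnie): min(-6, 18, 14) = -6
E (Minnie): min(8, 19, -2) = -2
F (Minnie): min(11, -7, 16) = -7
C (Maxine): max(-6, -2, -7) = -2
B (Minnie): min(-2, -15, 0) = -15
I (Minnie): min(-3, 7, 17) = -3
H (Maxine): max(-3, -18, 14) = 14
G (Minnie): min(14, 1, 6) = 1
L (Minnie): min(-20, -9, 1) = -20
M (Minnie): min(1, -15, 18) = -15
N (Minnie): min(-7, 15, -11) = -11
K (Maxine): max(-20, -15, -11) = -11
P (Minnie): min(-6, 16, -9) = -9
O (Maxine): max(-9, 20, -16) = 20
J (Minnie): min(-11, 20, 1) = -11
Root (Maxine): max(-15, 1, -11) = 1
Maxine picks the child with the highest value: G (value 1).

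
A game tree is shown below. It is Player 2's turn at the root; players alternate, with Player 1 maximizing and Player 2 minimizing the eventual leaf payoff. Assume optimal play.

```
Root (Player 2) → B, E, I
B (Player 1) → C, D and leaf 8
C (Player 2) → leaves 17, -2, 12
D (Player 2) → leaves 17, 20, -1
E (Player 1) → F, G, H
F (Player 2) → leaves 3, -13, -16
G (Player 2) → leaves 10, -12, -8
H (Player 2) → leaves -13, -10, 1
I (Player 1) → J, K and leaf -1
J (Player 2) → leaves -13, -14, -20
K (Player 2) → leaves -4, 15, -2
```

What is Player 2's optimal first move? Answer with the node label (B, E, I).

E

C (Player 2): min(17, -2, 12) = -2
D (Player 2): min(17, 20, -1) = -1
B (Player 1): max(-2, -1, 8) = 8
F (Player 2): min(3, -13, -16) = -16
G (Player 2): min(10, -12, -8) = -12
H (Player 2): min(-13, -10, 1) = -13
E (Player 1): max(-16, -12, -13) = -12
J (Player 2): min(-13, -14, -20) = -20
K (Player 2): min(-4, 15, -2) = -4
I (Player 1): max(-20, -4, -1) = -1
Root (Player 2): min(8, -12, -1) = -12
Player 2 picks the child with the lowest value: E (value -12).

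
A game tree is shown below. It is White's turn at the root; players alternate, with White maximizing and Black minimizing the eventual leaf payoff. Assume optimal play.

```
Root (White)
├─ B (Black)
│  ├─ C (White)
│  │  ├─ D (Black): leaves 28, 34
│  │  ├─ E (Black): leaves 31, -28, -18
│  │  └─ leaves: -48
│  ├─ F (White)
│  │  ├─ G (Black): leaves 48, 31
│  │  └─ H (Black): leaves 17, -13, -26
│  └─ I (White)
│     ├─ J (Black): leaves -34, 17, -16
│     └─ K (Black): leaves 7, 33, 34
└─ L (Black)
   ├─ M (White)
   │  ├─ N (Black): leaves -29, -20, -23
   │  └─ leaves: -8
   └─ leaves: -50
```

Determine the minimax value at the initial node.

D (Black): min(28, 34) = 28
E (Black): min(31, -28, -18) = -28
C (White): max(28, -28, -48) = 28
G (Black): min(48, 31) = 31
H (Black): min(17, -13, -26) = -26
F (White): max(31, -26) = 31
J (Black): min(-34, 17, -16) = -34
K (Black): min(7, 33, 34) = 7
I (White): max(-34, 7) = 7
B (Black): min(28, 31, 7) = 7
N (Black): min(-29, -20, -23) = -29
M (White): max(-29, -8) = -8
L (Black): min(-8, -50) = -50
Root (White): max(7, -50) = 7

7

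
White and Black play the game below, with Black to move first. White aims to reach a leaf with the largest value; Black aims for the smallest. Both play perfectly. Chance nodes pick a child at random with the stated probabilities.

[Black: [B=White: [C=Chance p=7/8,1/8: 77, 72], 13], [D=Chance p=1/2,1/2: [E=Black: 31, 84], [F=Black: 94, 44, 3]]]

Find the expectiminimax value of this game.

17

C (Chance): 7/8·77 + 1/8·72 = 76.38
B (White): max(76.38, 13) = 76.38
E (Black): min(31, 84) = 31
F (Black): min(94, 44, 3) = 3
D (Chance): 1/2·31 + 1/2·3 = 17
Root (Black): min(76.38, 17) = 17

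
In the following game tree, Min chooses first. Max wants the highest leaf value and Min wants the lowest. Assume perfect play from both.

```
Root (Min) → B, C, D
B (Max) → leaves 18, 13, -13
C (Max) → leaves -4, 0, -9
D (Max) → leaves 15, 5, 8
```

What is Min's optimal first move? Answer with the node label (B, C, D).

B (Max): max(18, 13, -13) = 18
C (Max): max(-4, 0, -9) = 0
D (Max): max(15, 5, 8) = 15
Root (Min): min(18, 0, 15) = 0
Min picks the child with the lowest value: C (value 0).

C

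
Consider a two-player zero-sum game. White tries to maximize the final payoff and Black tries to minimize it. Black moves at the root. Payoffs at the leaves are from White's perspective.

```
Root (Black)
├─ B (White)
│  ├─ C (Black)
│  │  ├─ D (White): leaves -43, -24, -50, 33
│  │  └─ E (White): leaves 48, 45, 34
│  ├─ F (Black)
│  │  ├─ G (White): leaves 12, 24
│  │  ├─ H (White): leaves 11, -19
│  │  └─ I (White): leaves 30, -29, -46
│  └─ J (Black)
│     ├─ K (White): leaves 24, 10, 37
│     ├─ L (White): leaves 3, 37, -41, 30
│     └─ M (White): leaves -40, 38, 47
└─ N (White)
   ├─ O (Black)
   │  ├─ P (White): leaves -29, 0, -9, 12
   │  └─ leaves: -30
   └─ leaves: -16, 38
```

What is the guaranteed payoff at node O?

P: max(-29, 0, -9, 12) = 12
O: min(12, -30) = -30

-30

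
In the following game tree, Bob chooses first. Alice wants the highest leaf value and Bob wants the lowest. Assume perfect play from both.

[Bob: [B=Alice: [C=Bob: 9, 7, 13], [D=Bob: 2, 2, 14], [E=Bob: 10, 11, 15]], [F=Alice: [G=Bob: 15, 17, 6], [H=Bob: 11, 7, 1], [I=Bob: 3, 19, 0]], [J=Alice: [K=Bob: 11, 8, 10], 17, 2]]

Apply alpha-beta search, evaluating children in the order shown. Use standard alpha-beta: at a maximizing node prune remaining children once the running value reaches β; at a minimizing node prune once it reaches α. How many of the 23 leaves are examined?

17

C [α=-∞,β=+∞]: v=7
D [α=7,β=+∞]: v=2 after child 1 ≤ α → α-cutoff, skip 2
E [α=7,β=+∞]: v=10
B [α=-∞,β=+∞]: v=10
G [α=-∞,β=10]: v=6
H [α=6,β=10]: v=1
I [α=6,β=10]: v=3 after child 1 ≤ α → α-cutoff, skip 2
F [α=-∞,β=10]: v=6
K [α=-∞,β=6]: v=8
J [α=-∞,β=6]: v=8 after child 1 ≥ β → β-cutoff, skip 2
Root [α=-∞,β=+∞]: v=6
Leaves evaluated: 17 of 23.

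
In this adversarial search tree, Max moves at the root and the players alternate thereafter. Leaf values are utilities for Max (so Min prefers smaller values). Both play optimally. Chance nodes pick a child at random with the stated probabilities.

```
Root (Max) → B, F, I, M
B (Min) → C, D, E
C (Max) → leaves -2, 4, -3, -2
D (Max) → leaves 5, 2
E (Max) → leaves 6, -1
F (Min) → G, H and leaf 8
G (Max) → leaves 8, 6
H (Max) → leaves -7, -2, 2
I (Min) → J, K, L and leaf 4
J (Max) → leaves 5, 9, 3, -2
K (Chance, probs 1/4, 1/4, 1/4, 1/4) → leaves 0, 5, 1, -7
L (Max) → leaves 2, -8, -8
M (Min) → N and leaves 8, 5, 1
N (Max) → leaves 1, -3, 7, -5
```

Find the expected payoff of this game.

C (Max): max(-2, 4, -3, -2) = 4
D (Max): max(5, 2) = 5
E (Max): max(6, -1) = 6
B (Min): min(4, 5, 6) = 4
G (Max): max(8, 6) = 8
H (Max): max(-7, -2, 2) = 2
F (Min): min(8, 2, 8) = 2
J (Max): max(5, 9, 3, -2) = 9
K (Chance): 1/4·0 + 1/4·5 + 1/4·1 + 1/4·-7 = -0.25
L (Max): max(2, -8, -8) = 2
I (Min): min(9, -0.25, 2, 4) = -0.25
N (Max): max(1, -3, 7, -5) = 7
M (Min): min(7, 8, 5, 1) = 1
Root (Max): max(4, 2, -0.25, 1) = 4

4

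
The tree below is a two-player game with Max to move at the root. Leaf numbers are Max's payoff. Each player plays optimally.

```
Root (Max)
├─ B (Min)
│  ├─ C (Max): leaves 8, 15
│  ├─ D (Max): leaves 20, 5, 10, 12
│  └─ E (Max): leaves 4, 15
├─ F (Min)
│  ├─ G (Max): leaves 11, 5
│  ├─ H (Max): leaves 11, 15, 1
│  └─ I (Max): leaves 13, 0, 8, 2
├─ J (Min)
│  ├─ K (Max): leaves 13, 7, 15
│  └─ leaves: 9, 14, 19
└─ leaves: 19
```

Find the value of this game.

19

C (Max): max(8, 15) = 15
D (Max): max(20, 5, 10, 12) = 20
E (Max): max(4, 15) = 15
B (Min): min(15, 20, 15) = 15
G (Max): max(11, 5) = 11
H (Max): max(11, 15, 1) = 15
I (Max): max(13, 0, 8, 2) = 13
F (Min): min(11, 15, 13) = 11
K (Max): max(13, 7, 15) = 15
J (Min): min(15, 9, 14, 19) = 9
Root (Max): max(15, 11, 9, 19) = 19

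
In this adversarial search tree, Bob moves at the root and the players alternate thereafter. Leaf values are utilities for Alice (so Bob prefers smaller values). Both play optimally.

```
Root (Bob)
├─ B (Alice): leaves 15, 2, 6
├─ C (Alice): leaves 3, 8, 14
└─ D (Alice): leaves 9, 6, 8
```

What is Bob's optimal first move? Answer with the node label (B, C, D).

B (Alice): max(15, 2, 6) = 15
C (Alice): max(3, 8, 14) = 14
D (Alice): max(9, 6, 8) = 9
Root (Bob): min(15, 14, 9) = 9
Bob picks the child with the lowest value: D (value 9).

D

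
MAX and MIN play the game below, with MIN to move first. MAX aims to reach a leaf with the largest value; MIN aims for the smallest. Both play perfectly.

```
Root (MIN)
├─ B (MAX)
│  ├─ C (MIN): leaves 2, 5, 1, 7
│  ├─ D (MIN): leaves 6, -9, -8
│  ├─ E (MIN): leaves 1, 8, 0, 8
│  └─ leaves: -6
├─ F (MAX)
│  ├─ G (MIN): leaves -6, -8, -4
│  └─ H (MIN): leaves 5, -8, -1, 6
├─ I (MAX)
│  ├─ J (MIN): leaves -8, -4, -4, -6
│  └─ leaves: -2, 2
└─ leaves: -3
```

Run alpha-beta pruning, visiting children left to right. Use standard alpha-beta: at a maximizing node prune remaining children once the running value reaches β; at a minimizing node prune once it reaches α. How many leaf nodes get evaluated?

C [α=-∞,β=+∞]: v=1
D [α=1,β=+∞]: v=-9 after child 2 ≤ α → α-cutoff, skip 1
E [α=1,β=+∞]: v=1 after child 1 ≤ α → α-cutoff, skip 3
B [α=-∞,β=+∞]: v=1
G [α=-∞,β=1]: v=-8
H [α=-8,β=1]: v=-8 after child 2 ≤ α → α-cutoff, skip 2
F [α=-∞,β=1]: v=-8
J [α=-∞,β=-8]: v=-8
I [α=-∞,β=-8]: v=-8 after child 1 ≥ β → β-cutoff, skip 2
Root [α=-∞,β=+∞]: v=-8
Leaves evaluated: 18 of 26.

18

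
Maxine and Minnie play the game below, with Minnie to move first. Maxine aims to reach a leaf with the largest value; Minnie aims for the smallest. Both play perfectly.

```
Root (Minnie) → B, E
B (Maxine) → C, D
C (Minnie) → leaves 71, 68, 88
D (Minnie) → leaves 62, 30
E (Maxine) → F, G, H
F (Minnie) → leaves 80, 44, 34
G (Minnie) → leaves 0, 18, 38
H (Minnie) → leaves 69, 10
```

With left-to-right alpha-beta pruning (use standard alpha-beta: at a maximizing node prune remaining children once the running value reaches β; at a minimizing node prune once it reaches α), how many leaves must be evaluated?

10

C [α=-∞,β=+∞]: v=68
D [α=68,β=+∞]: v=62 after child 1 ≤ α → α-cutoff, skip 1
B [α=-∞,β=+∞]: v=68
F [α=-∞,β=68]: v=34
G [α=34,β=68]: v=0 after child 1 ≤ α → α-cutoff, skip 2
H [α=34,β=68]: v=10
E [α=-∞,β=68]: v=34
Root [α=-∞,β=+∞]: v=34
Leaves evaluated: 10 of 13.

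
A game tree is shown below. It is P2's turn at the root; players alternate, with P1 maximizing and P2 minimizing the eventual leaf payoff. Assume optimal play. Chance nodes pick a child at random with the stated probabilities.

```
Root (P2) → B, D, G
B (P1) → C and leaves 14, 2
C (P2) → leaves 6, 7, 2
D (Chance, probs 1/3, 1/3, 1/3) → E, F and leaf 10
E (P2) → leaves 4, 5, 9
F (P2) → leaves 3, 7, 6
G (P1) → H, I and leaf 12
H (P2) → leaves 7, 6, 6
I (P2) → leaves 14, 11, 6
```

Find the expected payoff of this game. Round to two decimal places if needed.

5.67

C (P2): min(6, 7, 2) = 2
B (P1): max(2, 14, 2) = 14
E (P2): min(4, 5, 9) = 4
F (P2): min(3, 7, 6) = 3
D (Chance): 1/3·4 + 1/3·3 + 1/3·10 = 5.67
H (P2): min(7, 6, 6) = 6
I (P2): min(14, 11, 6) = 6
G (P1): max(6, 6, 12) = 12
Root (P2): min(14, 5.67, 12) = 5.67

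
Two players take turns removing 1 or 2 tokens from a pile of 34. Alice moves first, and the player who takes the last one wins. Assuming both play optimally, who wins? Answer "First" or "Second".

First

W/L table (W = player to move can force a win):
i:   0  1  2  3  4  5  6  7  8  9 10 11 12 13 14 15 16 17 18 19 20 21 22 23 24 25 26 27 28 29 30 31 32 33 34
     L  W  W  L  W  W  L  W  W  L  W  W  L  W  W  L  W  W  L  W  W  L  W  W  L  W  W  L  W  W  L  W  W  L  W
Position 34 is W, so the first player wins.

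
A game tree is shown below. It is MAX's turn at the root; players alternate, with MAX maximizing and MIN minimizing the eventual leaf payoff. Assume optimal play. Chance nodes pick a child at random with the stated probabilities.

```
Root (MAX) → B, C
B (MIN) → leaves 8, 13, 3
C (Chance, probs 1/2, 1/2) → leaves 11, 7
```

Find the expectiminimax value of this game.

B (MIN): min(8, 13, 3) = 3
C (Chance): 1/2·11 + 1/2·7 = 9
Root (MAX): max(3, 9) = 9

9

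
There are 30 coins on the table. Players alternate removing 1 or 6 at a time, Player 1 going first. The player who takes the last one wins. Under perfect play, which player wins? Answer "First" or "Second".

Positions where the player to move wins (W) vs loses (L):
i:   0  1  2  3  4  5  6  7  8  9 10 11 12 13 14 15 16 17 18 19 20 21 22 23 24 25 26 27 28 29 30
     L  W  L  W  L  W  W  L  W  L  W  L  W  W  L  W  L  W  L  W  W  L  W  L  W  L  W  W  L  W  L
Position 30 is L, so the second player wins.

Second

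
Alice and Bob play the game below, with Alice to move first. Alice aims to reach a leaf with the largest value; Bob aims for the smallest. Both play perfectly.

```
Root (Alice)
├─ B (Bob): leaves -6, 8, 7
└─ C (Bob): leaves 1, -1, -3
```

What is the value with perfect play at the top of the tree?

-3

B (Bob): min(-6, 8, 7) = -6
C (Bob): min(1, -1, -3) = -3
Root (Alice): max(-6, -3) = -3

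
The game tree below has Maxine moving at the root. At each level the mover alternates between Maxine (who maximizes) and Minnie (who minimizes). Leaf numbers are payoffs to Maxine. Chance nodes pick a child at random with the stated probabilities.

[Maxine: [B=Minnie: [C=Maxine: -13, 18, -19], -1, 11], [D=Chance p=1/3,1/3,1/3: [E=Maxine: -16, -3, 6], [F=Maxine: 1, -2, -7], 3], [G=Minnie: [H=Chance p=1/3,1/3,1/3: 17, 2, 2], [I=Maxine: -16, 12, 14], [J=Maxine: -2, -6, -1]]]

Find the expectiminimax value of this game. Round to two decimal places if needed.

C (Maxine): max(-13, 18, -19) = 18
B (Minnie): min(18, -1, 11) = -1
E (Maxine): max(-16, -3, 6) = 6
F (Maxine): max(1, -2, -7) = 1
D (Chance): 1/3·6 + 1/3·1 + 1/3·3 = 3.33
H (Chance): 1/3·17 + 1/3·2 + 1/3·2 = 7
I (Maxine): max(-16, 12, 14) = 14
J (Maxine): max(-2, -6, -1) = -1
G (Minnie): min(7, 14, -1) = -1
Root (Maxine): max(-1, 3.33, -1) = 3.33

3.33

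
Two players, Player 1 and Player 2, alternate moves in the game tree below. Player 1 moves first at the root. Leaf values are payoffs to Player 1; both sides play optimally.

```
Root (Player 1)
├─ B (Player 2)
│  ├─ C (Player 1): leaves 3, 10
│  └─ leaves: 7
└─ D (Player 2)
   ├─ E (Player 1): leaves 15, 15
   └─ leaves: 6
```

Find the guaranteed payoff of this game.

7

C (Player 1): max(3, 10) = 10
B (Player 2): min(10, 7) = 7
E (Player 1): max(15, 15) = 15
D (Player 2): min(15, 6) = 6
Root (Player 1): max(7, 6) = 7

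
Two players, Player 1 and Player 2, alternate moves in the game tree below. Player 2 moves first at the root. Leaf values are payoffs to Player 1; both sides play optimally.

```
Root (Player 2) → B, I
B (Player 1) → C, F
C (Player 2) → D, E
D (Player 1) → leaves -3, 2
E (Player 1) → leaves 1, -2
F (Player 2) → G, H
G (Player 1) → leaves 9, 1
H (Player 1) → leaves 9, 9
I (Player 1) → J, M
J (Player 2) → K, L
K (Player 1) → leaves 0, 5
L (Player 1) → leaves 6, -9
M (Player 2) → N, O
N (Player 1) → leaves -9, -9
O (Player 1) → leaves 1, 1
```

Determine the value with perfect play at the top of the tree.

5

D (Player 1): max(-3, 2) = 2
E (Player 1): max(1, -2) = 1
C (Player 2): min(2, 1) = 1
G (Player 1): max(9, 1) = 9
H (Player 1): max(9, 9) = 9
F (Player 2): min(9, 9) = 9
B (Player 1): max(1, 9) = 9
K (Player 1): max(0, 5) = 5
L (Player 1): max(6, -9) = 6
J (Player 2): min(5, 6) = 5
N (Player 1): max(-9, -9) = -9
O (Player 1): max(1, 1) = 1
M (Player 2): min(-9, 1) = -9
I (Player 1): max(5, -9) = 5
Root (Player 2): min(9, 5) = 5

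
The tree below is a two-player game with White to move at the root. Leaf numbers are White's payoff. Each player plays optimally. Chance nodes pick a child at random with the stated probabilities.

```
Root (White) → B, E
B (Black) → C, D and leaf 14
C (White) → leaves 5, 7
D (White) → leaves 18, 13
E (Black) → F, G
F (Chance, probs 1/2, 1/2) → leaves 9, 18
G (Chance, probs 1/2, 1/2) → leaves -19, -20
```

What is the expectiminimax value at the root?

C (White): max(5, 7) = 7
D (White): max(18, 13) = 18
B (Black): min(7, 18, 14) = 7
F (Chance): 1/2·9 + 1/2·18 = 13.5
G (Chance): 1/2·-19 + 1/2·-20 = -19.5
E (Black): min(13.5, -19.5) = -19.5
Root (White): max(7, -19.5) = 7

7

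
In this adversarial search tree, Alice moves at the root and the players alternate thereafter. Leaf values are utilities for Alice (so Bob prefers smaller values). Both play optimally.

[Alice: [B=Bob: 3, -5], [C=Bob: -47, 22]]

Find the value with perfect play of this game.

B (Bob): min(3, -5) = -5
C (Bob): min(-47, 22) = -47
Root (Alice): max(-5, -47) = -5

-5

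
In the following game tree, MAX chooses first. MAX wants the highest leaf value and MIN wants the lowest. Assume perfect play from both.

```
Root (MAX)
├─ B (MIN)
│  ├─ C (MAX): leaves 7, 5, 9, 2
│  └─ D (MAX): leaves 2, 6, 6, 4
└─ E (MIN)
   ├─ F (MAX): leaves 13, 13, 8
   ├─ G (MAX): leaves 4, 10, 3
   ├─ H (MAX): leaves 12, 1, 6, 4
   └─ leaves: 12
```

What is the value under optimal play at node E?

F: max(13, 13, 8) = 13
G: max(4, 10, 3) = 10
H: max(12, 1, 6, 4) = 12
E: min(13, 10, 12, 12) = 10

10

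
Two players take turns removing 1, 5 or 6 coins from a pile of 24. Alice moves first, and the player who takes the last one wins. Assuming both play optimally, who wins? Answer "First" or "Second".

Mark each pile size as W (mover wins) or L (mover loses):
i:   0  1  2  3  4  5  6  7  8  9 10 11 12 13 14 15 16 17 18 19 20 21 22 23 24
     L  W  L  W  L  W  W  W  W  W  W  L  W  L  W  L  W  W  W  W  W  W  L  W  L
Position 24 is L, so the second player wins.

Second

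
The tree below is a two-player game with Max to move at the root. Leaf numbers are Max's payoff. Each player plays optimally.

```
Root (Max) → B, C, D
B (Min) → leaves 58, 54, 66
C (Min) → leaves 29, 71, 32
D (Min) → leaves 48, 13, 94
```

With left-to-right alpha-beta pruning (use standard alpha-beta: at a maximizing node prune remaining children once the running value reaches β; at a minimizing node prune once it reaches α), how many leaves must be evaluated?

B [α=-∞,β=+∞]: v=54
C [α=54,β=+∞]: v=29 after child 1 ≤ α → α-cutoff, skip 2
D [α=54,β=+∞]: v=48 after child 1 ≤ α → α-cutoff, skip 2
Root [α=-∞,β=+∞]: v=54
Leaves evaluated: 5 of 9.

5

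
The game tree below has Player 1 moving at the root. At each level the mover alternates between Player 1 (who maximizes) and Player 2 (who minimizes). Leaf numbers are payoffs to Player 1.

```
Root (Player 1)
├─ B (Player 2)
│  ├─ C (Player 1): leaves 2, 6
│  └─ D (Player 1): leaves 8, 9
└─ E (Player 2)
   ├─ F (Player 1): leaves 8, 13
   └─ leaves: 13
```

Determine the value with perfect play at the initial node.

C (Player 1): max(2, 6) = 6
D (Player 1): max(8, 9) = 9
B (Player 2): min(6, 9) = 6
F (Player 1): max(8, 13) = 13
E (Player 2): min(13, 13) = 13
Root (Player 1): max(6, 13) = 13

13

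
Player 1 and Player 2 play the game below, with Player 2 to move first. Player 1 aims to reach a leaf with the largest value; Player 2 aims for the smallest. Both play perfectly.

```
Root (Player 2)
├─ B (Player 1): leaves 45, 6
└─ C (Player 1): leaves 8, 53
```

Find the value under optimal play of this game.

45

B (Player 1): max(45, 6) = 45
C (Player 1): max(8, 53) = 53
Root (Player 2): min(45, 53) = 45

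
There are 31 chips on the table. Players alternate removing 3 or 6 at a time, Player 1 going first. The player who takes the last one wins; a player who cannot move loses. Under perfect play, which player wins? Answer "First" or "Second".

i:   0  1  2  3  4  5  6  7  8  9 10 11 12 13 14 15 16 17 18 19 20 21 22 23 24 25 26 27 28 29 30 31
     L  L  L  W  W  W  W  W  W  L  L  L  W  W  W  W  W  W  L  L  L  W  W  W  W  W  W  L  L  L  W  W
Position 31 is W, so the first player wins.

First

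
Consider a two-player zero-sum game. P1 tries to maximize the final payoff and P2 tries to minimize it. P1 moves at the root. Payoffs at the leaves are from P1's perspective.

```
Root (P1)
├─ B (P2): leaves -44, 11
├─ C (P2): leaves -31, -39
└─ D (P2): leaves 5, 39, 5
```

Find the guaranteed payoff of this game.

5

B (P2): min(-44, 11) = -44
C (P2): min(-31, -39) = -39
D (P2): min(5, 39, 5) = 5
Root (P1): max(-44, -39, 5) = 5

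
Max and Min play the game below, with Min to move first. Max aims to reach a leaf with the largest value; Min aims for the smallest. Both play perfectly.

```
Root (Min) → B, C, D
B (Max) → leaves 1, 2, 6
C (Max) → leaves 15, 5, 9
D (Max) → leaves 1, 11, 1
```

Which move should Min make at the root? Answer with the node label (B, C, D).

B

B (Max): max(1, 2, 6) = 6
C (Max): max(15, 5, 9) = 15
D (Max): max(1, 11, 1) = 11
Root (Min): min(6, 15, 11) = 6
Min picks the child with the lowest value: B (value 6).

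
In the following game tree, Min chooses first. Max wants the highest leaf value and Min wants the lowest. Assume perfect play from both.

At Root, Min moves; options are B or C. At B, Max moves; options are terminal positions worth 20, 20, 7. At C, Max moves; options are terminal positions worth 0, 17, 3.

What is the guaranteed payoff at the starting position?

B (Max): max(20, 20, 7) = 20
C (Max): max(0, 17, 3) = 17
Root (Min): min(20, 17) = 17

17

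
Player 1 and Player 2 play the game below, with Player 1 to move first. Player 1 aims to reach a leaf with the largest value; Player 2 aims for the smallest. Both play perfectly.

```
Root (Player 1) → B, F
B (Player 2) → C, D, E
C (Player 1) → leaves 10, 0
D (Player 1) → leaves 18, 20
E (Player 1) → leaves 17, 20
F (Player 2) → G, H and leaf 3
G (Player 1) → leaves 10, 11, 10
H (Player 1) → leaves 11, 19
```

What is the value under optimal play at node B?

10

C: max(10, 0) = 10
D: max(18, 20) = 20
E: max(17, 20) = 20
B: min(10, 20, 20) = 10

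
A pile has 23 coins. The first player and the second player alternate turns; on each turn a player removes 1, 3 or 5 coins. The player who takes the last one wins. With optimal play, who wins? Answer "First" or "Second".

First

Mark each pile size as W (mover wins) or L (mover loses):
i:   0  1  2  3  4  5  6  7  8  9 10 11 12 13 14 15 16 17 18 19 20 21 22 23
     L  W  L  W  L  W  L  W  L  W  L  W  L  W  L  W  L  W  L  W  L  W  L  W
Position 23 is W, so the first player wins.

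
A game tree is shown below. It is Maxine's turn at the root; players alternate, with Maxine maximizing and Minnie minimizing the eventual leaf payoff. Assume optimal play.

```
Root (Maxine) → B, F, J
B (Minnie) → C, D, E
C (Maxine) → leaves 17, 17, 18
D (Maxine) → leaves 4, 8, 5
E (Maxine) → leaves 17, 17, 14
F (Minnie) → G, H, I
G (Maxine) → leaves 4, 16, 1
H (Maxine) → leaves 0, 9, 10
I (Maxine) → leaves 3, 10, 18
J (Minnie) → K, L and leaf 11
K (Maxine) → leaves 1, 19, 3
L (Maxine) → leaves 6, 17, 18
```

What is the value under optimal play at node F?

10

G: max(4, 16, 1) = 16
H: max(0, 9, 10) = 10
I: max(3, 10, 18) = 18
F: min(16, 10, 18) = 10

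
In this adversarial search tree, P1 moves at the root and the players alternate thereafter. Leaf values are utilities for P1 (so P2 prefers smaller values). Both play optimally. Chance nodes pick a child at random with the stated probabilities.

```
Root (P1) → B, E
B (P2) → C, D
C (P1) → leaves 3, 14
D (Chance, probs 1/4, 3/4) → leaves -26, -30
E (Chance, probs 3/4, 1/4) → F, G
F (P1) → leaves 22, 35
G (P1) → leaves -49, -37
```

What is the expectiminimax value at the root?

C (P1): max(3, 14) = 14
D (Chance): 1/4·-26 + 3/4·-30 = -29
B (P2): min(14, -29) = -29
F (P1): max(22, 35) = 35
G (P1): max(-49, -37) = -37
E (Chance): 3/4·35 + 1/4·-37 = 17
Root (P1): max(-29, 17) = 17

17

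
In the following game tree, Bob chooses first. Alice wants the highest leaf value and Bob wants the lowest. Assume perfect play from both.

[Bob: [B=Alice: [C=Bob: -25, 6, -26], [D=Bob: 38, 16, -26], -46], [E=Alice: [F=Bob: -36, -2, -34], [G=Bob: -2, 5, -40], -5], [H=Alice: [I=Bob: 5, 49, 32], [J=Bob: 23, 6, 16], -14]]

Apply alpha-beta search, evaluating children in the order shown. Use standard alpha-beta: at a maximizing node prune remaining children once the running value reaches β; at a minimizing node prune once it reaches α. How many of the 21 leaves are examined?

C [α=-∞,β=+∞]: v=-26
D [α=-26,β=+∞]: v=-26
B [α=-∞,β=+∞]: v=-26
F [α=-∞,β=-26]: v=-36
G [α=-36,β=-26]: v=-40
E [α=-∞,β=-26]: v=-5
I [α=-∞,β=-26]: v=5
H [α=-∞,β=-26]: v=5 after child 1 ≥ β → β-cutoff, skip 2
Root [α=-∞,β=+∞]: v=-26
Leaves evaluated: 17 of 21.

17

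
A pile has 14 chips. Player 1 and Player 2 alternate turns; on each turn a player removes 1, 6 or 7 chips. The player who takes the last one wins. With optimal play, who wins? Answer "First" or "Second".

Second

Positions where the player to move wins (W) vs loses (L):
i:   0  1  2  3  4  5  6  7  8  9 10 11 12 13 14
     L  W  L  W  L  W  W  W  W  W  W  W  L  W  L
Position 14 is L, so the second player wins.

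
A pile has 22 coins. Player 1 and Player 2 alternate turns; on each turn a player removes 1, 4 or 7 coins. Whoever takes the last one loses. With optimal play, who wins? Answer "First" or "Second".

W/L table (W = player to move can force a win):
i:   0  1  2  3  4  5  6  7  8  9 10 11 12 13 14 15 16 17 18 19 20 21 22
     W  L  W  L  W  W  L  W  W  L  W  L  W  W  L  W  W  L  W  L  W  W  L
Position 22 is L, so the second player wins.

Second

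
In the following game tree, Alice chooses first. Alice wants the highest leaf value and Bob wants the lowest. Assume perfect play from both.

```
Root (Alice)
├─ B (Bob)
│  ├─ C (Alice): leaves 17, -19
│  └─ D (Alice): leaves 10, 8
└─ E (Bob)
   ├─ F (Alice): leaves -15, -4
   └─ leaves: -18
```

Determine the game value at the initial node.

10

C (Alice): max(17, -19) = 17
D (Alice): max(10, 8) = 10
B (Bob): min(17, 10) = 10
F (Alice): max(-15, -4) = -4
E (Bob): min(-4, -18) = -18
Root (Alice): max(10, -18) = 10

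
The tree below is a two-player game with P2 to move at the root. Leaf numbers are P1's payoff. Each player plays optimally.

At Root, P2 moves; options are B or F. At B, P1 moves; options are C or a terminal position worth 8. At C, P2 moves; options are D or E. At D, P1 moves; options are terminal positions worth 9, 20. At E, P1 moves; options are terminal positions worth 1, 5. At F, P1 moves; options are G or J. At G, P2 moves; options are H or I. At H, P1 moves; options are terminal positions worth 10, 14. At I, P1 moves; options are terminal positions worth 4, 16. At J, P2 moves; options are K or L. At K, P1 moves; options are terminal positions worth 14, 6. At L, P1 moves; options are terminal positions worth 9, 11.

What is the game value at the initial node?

D (P1): max(9, 20) = 20
E (P1): max(1, 5) = 5
C (P2): min(20, 5) = 5
B (P1): max(5, 8) = 8
H (P1): max(10, 14) = 14
I (P1): max(4, 16) = 16
G (P2): min(14, 16) = 14
K (P1): max(14, 6) = 14
L (P1): max(9, 11) = 11
J (P2): min(14, 11) = 11
F (P1): max(14, 11) = 14
Root (P2): min(8, 14) = 8

8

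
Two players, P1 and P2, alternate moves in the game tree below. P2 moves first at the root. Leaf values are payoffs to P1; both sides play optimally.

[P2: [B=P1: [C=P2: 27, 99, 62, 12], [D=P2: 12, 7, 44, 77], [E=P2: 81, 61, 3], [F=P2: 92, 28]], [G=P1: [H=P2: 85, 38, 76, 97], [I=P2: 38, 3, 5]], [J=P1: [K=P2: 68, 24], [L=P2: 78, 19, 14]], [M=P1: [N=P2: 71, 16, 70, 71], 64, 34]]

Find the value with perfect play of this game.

C (P2): min(27, 99, 62, 12) = 12
D (P2): min(12, 7, 44, 77) = 7
E (P2): min(81, 61, 3) = 3
F (P2): min(92, 28) = 28
B (P1): max(12, 7, 3, 28) = 28
H (P2): min(85, 38, 76, 97) = 38
I (P2): min(38, 3, 5) = 3
G (P1): max(38, 3) = 38
K (P2): min(68, 24) = 24
L (P2): min(78, 19, 14) = 14
J (P1): max(24, 14) = 24
N (P2): min(71, 16, 70, 71) = 16
M (P1): max(16, 64, 34) = 64
Root (P2): min(28, 38, 24, 64) = 24

24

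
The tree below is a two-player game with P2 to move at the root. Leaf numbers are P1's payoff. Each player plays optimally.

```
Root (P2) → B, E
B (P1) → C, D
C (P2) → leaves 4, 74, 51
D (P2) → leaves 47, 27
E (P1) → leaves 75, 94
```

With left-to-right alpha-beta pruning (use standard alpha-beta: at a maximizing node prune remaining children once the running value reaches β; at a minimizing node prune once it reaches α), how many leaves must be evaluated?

6

C [α=-∞,β=+∞]: v=4
D [α=4,β=+∞]: v=27
B [α=-∞,β=+∞]: v=27
E [α=-∞,β=27]: v=75 after child 1 ≥ β → β-cutoff, skip 1
Root [α=-∞,β=+∞]: v=27
Leaves evaluated: 6 of 7.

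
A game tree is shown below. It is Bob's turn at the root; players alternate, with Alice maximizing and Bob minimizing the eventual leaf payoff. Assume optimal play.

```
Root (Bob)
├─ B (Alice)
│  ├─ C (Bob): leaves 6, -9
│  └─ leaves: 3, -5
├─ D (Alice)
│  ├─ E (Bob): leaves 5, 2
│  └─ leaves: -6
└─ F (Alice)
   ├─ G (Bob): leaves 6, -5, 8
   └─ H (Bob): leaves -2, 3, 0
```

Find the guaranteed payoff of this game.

-2

C (Bob): min(6, -9) = -9
B (Alice): max(-9, 3, -5) = 3
E (Bob): min(5, 2) = 2
D (Alice): max(2, -6) = 2
G (Bob): min(6, -5, 8) = -5
H (Bob): min(-2, 3, 0) = -2
F (Alice): max(-5, -2) = -2
Root (Bob): min(3, 2, -2) = -2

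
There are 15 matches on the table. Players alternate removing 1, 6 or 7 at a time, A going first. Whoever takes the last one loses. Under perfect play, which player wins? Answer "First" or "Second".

Second

Compute winning (W) and losing (L) positions by backward induction:
i:   0  1  2  3  4  5  6  7  8  9 10 11 12 13 14 15
     W  L  W  L  W  L  W  W  W  W  W  W  W  L  W  L
Position 15 is L, so the second player wins.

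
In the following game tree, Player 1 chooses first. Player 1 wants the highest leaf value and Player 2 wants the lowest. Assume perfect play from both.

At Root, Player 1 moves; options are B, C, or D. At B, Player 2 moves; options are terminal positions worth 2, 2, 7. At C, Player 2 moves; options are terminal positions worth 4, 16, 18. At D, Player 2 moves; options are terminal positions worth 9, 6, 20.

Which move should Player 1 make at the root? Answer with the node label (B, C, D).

D

B (Player 2): min(2, 2, 7) = 2
C (Player 2): min(4, 16, 18) = 4
D (Player 2): min(9, 6, 20) = 6
Root (Player 1): max(2, 4, 6) = 6
Player 1 picks the child with the highest value: D (value 6).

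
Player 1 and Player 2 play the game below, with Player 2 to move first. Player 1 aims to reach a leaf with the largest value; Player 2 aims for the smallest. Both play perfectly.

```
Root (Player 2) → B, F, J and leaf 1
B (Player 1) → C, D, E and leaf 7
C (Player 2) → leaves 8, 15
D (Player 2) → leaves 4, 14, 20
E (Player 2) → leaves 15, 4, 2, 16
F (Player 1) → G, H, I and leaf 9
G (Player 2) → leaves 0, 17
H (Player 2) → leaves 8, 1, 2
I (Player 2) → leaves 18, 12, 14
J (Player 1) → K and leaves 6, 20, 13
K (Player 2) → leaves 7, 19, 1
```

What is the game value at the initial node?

C (Player 2): min(8, 15) = 8
D (Player 2): min(4, 14, 20) = 4
E (Player 2): min(15, 4, 2, 16) = 2
B (Player 1): max(8, 4, 2, 7) = 8
G (Player 2): min(0, 17) = 0
H (Player 2): min(8, 1, 2) = 1
I (Player 2): min(18, 12, 14) = 12
F (Player 1): max(0, 1, 12, 9) = 12
K (Player 2): min(7, 19, 1) = 1
J (Player 1): max(1, 6, 20, 13) = 20
Root (Player 2): min(8, 12, 20, 1) = 1

1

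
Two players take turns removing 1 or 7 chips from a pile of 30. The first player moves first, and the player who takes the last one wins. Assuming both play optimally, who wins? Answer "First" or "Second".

W/L table (W = player to move can force a win):
i:   0  1  2  3  4  5  6  7  8  9 10 11 12 13 14 15 16 17 18 19 20 21 22 23 24 25 26 27 28 29 30
     L  W  L  W  L  W  L  W  L  W  L  W  L  W  L  W  L  W  L  W  L  W  L  W  L  W  L  W  L  W  L
Position 30 is L, so the second player wins.

Second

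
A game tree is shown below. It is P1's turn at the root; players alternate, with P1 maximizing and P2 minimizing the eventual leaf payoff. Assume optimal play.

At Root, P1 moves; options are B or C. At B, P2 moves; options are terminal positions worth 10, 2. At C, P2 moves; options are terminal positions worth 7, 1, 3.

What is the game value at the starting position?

2

B (P2): min(10, 2) = 2
C (P2): min(7, 1, 3) = 1
Root (P1): max(2, 1) = 2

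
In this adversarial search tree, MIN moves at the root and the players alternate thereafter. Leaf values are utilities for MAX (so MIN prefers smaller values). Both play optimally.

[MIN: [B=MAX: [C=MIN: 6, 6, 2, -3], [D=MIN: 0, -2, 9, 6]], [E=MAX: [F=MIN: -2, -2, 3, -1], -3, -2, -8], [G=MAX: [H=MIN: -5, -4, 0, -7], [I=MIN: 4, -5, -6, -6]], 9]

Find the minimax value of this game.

C (MIN): min(6, 6, 2, -3) = -3
D (MIN): min(0, -2, 9, 6) = -2
B (MAX): max(-3, -2) = -2
F (MIN): min(-2, -2, 3, -1) = -2
E (MAX): max(-2, -3, -2, -8) = -2
H (MIN): min(-5, -4, 0, -7) = -7
I (MIN): min(4, -5, -6, -6) = -6
G (MAX): max(-7, -6) = -6
Root (MIN): min(-2, -2, -6, 9) = -6

-6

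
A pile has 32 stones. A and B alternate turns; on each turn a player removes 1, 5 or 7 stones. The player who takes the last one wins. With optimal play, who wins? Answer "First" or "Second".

W/L table (W = player to move can force a win):
i:   0  1  2  3  4  5  6  7  8  9 10 11 12 13 14 15 16 17 18 19 20 21 22 23 24 25 26 27 28 29 30 31 32
     L  W  L  W  L  W  L  W  L  W  L  W  L  W  L  W  L  W  L  W  L  W  L  W  L  W  L  W  L  W  L  W  L
Position 32 is L, so the second player wins.

Second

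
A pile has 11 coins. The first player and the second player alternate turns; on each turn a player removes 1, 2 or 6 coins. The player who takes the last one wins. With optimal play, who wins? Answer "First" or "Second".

Compute winning (W) and losing (L) positions by backward induction:
i:   0  1  2  3  4  5  6  7  8  9 10 11
     L  W  W  L  W  W  W  L  W  W  L  W
Position 11 is W, so the first player wins.

First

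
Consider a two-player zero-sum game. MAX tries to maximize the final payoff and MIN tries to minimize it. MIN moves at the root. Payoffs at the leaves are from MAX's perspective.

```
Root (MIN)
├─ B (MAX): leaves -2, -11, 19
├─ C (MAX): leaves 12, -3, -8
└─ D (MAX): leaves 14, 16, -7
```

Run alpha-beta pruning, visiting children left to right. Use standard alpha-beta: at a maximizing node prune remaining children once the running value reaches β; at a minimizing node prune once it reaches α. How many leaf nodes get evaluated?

B [α=-∞,β=+∞]: v=19
C [α=-∞,β=19]: v=12
D [α=-∞,β=12]: v=14 after child 1 ≥ β → β-cutoff, skip 2
Root [α=-∞,β=+∞]: v=12
Leaves evaluated: 7 of 9.

7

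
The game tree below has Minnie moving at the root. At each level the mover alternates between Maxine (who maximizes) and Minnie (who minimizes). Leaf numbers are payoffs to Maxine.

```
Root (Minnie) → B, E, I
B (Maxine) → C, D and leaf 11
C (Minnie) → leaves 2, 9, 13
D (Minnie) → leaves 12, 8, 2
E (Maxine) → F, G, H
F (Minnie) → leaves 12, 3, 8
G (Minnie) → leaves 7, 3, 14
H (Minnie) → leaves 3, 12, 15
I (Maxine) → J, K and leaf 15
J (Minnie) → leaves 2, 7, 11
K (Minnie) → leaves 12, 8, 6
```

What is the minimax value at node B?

C: min(2, 9, 13) = 2
D: min(12, 8, 2) = 2
B: max(2, 2, 11) = 11

11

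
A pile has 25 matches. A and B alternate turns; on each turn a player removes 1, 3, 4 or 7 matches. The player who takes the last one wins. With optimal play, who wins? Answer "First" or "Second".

Mark each pile size as W (mover wins) or L (mover loses):
i:   0  1  2  3  4  5  6  7  8  9 10 11 12 13 14 15 16 17 18 19 20 21 22 23 24 25
     L  W  L  W  W  W  W  W  L  W  L  W  W  W  W  W  L  W  L  W  W  W  W  W  L  W
Position 25 is W, so the first player wins.

First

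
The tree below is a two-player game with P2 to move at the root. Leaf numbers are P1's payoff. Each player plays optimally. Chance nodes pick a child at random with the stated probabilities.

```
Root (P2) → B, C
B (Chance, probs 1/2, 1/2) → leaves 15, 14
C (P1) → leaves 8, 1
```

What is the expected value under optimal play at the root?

8

B (Chance): 1/2·15 + 1/2·14 = 14.5
C (P1): max(8, 1) = 8
Root (P2): min(14.5, 8) = 8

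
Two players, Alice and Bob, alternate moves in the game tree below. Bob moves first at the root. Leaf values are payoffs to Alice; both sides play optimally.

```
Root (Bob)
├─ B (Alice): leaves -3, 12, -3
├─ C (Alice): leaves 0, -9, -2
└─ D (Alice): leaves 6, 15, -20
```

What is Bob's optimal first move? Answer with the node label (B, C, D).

B (Alice): max(-3, 12, -3) = 12
C (Alice): max(0, -9, -2) = 0
D (Alice): max(6, 15, -20) = 15
Root (Bob): min(12, 0, 15) = 0
Bob picks the child with the lowest value: C (value 0).

C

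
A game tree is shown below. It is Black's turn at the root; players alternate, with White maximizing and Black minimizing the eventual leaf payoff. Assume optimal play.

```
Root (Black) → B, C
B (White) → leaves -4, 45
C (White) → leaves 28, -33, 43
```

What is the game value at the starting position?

43

B (White): max(-4, 45) = 45
C (White): max(28, -33, 43) = 43
Root (Black): min(45, 43) = 43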